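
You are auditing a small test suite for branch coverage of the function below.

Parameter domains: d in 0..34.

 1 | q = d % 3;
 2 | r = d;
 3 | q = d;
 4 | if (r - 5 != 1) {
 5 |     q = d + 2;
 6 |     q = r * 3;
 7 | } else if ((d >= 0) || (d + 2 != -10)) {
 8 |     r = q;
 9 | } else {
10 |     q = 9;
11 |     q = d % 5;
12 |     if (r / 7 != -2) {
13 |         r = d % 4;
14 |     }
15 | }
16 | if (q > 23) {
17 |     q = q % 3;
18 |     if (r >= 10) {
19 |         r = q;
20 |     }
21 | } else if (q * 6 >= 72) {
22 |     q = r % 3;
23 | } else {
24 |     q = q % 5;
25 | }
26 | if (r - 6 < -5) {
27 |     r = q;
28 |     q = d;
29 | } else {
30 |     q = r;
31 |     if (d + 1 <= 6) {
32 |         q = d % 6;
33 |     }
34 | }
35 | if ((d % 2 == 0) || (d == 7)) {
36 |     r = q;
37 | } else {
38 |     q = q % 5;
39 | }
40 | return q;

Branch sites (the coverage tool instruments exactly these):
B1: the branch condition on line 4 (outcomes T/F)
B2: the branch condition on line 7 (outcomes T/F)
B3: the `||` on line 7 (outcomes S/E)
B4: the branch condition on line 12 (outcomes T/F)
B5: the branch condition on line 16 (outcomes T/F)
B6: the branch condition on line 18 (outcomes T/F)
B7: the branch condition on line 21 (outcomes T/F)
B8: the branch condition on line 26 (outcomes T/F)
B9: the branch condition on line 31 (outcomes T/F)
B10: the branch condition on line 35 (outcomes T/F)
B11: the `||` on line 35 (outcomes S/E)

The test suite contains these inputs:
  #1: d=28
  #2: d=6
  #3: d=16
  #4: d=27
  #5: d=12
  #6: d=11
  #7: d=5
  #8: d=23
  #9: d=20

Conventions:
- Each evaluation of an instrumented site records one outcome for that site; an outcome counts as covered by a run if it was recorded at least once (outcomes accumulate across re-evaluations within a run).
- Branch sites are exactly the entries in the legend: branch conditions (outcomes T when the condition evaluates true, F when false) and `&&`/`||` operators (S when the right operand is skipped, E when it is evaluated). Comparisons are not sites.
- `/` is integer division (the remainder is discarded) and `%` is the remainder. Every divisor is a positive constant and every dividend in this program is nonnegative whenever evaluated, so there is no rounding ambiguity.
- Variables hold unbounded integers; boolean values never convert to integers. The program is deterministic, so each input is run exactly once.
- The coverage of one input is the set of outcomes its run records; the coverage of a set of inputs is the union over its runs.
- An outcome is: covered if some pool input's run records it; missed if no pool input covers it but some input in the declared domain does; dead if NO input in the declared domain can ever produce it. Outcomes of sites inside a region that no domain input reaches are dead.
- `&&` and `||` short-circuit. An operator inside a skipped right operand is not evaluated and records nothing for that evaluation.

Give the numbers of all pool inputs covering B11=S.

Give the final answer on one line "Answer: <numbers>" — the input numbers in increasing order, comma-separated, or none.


input #1 (d=28): hits B11=S
input #2 (d=6): hits B11=S
input #3 (d=16): hits B11=S
input #4 (d=27): never hits B11=S
input #5 (d=12): hits B11=S
input #6 (d=11): never hits B11=S
input #7 (d=5): never hits B11=S
input #8 (d=23): never hits B11=S
input #9 (d=20): hits B11=S
Answer: 1, 2, 3, 5, 9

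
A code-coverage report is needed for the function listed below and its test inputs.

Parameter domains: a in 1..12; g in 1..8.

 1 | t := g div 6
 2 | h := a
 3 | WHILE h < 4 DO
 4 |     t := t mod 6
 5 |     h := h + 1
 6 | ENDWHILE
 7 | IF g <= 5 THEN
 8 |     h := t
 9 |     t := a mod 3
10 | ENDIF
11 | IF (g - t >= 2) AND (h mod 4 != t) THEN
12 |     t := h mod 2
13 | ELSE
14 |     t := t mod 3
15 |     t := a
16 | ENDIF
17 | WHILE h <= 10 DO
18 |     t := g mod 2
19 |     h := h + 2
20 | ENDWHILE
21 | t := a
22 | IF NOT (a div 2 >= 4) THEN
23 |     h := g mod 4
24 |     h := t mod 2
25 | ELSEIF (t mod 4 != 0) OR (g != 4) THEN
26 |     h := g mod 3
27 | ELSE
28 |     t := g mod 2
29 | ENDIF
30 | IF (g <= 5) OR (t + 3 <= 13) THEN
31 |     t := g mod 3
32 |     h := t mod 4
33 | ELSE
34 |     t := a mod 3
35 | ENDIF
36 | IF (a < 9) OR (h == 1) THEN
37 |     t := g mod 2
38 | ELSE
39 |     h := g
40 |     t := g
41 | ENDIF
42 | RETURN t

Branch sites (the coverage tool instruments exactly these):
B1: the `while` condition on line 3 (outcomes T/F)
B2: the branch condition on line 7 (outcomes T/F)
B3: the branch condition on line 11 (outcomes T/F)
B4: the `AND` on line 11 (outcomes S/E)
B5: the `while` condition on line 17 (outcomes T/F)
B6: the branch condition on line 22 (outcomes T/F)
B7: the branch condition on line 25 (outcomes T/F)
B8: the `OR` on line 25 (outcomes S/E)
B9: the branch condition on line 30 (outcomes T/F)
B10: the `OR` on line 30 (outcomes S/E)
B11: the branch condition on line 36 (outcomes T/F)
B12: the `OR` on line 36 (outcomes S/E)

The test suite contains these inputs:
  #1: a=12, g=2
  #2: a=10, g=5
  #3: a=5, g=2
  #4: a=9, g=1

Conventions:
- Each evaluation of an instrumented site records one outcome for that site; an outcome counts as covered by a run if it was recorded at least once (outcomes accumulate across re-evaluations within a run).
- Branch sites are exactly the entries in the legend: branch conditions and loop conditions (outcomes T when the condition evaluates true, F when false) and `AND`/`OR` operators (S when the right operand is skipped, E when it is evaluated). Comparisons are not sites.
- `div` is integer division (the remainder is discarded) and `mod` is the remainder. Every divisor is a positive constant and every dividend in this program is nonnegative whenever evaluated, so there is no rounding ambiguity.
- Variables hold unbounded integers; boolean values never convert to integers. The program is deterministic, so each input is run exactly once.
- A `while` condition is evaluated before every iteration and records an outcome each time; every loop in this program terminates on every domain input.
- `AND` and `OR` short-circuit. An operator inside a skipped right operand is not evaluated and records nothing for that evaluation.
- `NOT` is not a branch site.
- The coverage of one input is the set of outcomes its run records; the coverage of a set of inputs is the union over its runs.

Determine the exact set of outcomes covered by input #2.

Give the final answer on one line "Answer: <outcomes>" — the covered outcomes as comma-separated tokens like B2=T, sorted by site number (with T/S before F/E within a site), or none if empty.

Event log for input #2 (a=10, g=5):
  B1->F, B2->T, B4->E, B3->T, B5->T, B5->T, B5->T, B5->T, B5->T, B5->T
  B5->F, B6->F, B8->S, B7->T, B10->S, B9->T, B12->E, B11->F
distinct outcomes covered: B1=F, B2=T, B3=T, B4=E, B5=T, B5=F, B6=F, B7=T, B8=S, B9=T, B10=S, B11=F, B12=E

Answer: B1=F, B2=T, B3=T, B4=E, B5=T, B5=F, B6=F, B7=T, B8=S, B9=T, B10=S, B11=F, B12=E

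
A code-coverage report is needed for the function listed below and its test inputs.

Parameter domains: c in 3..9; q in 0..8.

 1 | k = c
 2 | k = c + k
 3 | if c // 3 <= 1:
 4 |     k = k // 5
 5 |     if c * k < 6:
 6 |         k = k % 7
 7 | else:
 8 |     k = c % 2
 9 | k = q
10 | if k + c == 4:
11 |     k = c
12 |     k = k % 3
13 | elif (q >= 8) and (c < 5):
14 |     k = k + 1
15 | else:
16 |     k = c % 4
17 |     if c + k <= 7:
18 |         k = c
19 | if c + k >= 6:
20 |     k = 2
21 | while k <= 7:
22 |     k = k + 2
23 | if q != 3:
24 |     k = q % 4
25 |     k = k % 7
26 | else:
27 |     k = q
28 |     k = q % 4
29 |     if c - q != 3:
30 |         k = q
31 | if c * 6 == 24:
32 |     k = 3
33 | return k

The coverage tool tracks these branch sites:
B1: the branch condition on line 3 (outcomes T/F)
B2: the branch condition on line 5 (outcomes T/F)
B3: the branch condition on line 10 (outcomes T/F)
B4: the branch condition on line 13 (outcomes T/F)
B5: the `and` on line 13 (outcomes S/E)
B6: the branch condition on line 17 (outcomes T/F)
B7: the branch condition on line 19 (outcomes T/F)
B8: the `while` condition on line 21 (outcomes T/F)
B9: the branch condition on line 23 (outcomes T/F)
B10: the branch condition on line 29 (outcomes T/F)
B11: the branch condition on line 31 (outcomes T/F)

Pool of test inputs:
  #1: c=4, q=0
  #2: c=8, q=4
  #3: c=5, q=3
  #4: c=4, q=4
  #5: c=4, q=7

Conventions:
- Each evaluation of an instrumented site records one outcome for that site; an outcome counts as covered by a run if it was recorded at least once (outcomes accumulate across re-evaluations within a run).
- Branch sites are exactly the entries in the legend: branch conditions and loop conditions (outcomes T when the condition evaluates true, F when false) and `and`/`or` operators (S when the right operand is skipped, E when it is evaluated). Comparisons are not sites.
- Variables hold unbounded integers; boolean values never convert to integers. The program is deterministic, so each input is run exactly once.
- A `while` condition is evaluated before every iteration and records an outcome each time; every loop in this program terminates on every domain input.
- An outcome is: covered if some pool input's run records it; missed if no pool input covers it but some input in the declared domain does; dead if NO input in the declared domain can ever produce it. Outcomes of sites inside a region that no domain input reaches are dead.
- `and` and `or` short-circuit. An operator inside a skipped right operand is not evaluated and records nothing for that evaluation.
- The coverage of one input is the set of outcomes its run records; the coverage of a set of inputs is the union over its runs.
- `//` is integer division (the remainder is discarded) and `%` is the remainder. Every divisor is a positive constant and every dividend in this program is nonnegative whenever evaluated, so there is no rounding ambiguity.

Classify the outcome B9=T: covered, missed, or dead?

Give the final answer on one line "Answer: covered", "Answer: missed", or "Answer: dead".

B9=T is recorded by pool input(s) 1, 2, 4, 5 -> covered

Answer: covered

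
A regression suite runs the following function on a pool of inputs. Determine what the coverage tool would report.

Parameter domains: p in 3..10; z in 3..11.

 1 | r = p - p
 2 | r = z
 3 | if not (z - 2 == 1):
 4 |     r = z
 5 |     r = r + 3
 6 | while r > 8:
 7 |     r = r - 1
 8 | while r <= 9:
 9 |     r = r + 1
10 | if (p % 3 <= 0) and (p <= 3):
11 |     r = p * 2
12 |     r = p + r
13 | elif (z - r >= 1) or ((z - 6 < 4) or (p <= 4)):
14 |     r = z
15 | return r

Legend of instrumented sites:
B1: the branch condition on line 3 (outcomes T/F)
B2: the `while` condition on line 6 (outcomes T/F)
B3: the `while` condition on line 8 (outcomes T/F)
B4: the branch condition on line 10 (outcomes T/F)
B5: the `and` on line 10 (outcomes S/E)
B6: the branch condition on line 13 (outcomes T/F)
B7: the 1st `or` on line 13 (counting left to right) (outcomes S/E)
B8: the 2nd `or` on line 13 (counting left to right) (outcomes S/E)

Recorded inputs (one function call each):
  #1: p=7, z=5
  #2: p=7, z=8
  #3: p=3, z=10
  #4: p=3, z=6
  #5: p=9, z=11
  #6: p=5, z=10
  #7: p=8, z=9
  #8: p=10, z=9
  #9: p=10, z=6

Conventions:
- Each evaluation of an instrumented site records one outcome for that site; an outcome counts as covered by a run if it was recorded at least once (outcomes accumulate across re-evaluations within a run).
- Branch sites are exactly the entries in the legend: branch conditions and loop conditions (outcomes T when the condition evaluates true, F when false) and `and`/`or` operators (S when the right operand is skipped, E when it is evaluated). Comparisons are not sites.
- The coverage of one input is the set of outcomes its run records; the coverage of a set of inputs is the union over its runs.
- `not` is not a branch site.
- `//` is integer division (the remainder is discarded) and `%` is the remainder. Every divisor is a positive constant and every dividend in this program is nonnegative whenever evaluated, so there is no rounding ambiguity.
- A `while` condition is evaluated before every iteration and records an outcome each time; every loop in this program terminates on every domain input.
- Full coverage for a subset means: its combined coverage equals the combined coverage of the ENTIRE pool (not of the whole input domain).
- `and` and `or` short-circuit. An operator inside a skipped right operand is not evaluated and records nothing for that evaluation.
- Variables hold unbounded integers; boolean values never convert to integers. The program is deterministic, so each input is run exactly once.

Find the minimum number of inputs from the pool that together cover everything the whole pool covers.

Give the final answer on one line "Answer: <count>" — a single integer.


run #1 (p=7, z=5) runs B1->T, B2->F, B3->T, B3->T, B3->F, B5->S, B4->F, B7->E, B8->S, B6->T; records B1=T, B2=F, B3=T, B3=F, B4=F, B5=S, B6=T, B7=E, B8=S
run #2 (p=7, z=8) runs B1->T, B2->T, B2->T, B2->T, B2->F, B3->T, B3->T, B3->F, B5->S, B4->F, B7->E, B8->S, B6->T; records B1=T, B2=T, B2=F, B3=T, B3=F, B4=F, B5=S, B6=T, B7=E, B8=S
run #3 (p=3, z=10) runs B1->T, B2->T, B2->T, B2->T, B2->T, B2->T, B2->F, B3->T, B3->T, B3->F, B5->E, B4->T; records B1=T, B2=T, B2=F, B3=T, B3=F, B4=T, B5=E
run #4 (p=3, z=6) runs B1->T, B2->T, B2->F, B3->T, B3->T, B3->F, B5->E, B4->T; records B1=T, B2=T, B2=F, B3=T, B3=F, B4=T, B5=E
run #5 (p=9, z=11) runs B1->T, B2->T, B2->T, B2->T, B2->T, B2->T, B2->T, B2->F, B3->T, B3->T, B3->F, B5->E, B4->F, B7->S, ...; records B1=T, B2=T, B2=F, B3=T, B3=F, B4=F, B5=E, B6=T, B7=S
run #6 (p=5, z=10) runs B1->T, B2->T, B2->T, B2->T, B2->T, B2->T, B2->F, B3->T, B3->T, B3->F, B5->S, B4->F, B7->E, B8->E, ...; records B1=T, B2=T, B2=F, B3=T, B3=F, B4=F, B5=S, B6=F, B7=E, B8=E
run #7 (p=8, z=9) runs B1->T, B2->T, B2->T, B2->T, B2->T, B2->F, B3->T, B3->T, B3->F, B5->S, B4->F, B7->E, B8->S, B6->T; records B1=T, B2=T, B2=F, B3=T, B3=F, B4=F, B5=S, B6=T, B7=E, B8=S
run #8 (p=10, z=9) runs B1->T, B2->T, B2->T, B2->T, B2->T, B2->F, B3->T, B3->T, B3->F, B5->S, B4->F, B7->E, B8->S, B6->T; records B1=T, B2=T, B2=F, B3=T, B3=F, B4=F, B5=S, B6=T, B7=E, B8=S
run #9 (p=10, z=6) runs B1->T, B2->T, B2->F, B3->T, B3->T, B3->F, B5->S, B4->F, B7->E, B8->S, B6->T; records B1=T, B2=T, B2=F, B3=T, B3=F, B4=F, B5=S, B6=T, B7=E, B8=S
union over all inputs: B1=T, B2=T, B2=F, B3=T, B3=F, B4=T, B4=F, B5=S, B5=E, B6=T, B6=F, B7=S, B7=E, B8=S, B8=E (15 outcomes)
size 1 is not enough: best union over all size-1 subsets is 10/15
size 2 is not enough: best union over all size-2 subsets is 13/15
size 3 is not enough: best union over all size-3 subsets is 14/15
at size 4, {1, 3, 5, 6} reaches all 15 outcomes; every lexicographically earlier size-4 subset fails
Answer: 4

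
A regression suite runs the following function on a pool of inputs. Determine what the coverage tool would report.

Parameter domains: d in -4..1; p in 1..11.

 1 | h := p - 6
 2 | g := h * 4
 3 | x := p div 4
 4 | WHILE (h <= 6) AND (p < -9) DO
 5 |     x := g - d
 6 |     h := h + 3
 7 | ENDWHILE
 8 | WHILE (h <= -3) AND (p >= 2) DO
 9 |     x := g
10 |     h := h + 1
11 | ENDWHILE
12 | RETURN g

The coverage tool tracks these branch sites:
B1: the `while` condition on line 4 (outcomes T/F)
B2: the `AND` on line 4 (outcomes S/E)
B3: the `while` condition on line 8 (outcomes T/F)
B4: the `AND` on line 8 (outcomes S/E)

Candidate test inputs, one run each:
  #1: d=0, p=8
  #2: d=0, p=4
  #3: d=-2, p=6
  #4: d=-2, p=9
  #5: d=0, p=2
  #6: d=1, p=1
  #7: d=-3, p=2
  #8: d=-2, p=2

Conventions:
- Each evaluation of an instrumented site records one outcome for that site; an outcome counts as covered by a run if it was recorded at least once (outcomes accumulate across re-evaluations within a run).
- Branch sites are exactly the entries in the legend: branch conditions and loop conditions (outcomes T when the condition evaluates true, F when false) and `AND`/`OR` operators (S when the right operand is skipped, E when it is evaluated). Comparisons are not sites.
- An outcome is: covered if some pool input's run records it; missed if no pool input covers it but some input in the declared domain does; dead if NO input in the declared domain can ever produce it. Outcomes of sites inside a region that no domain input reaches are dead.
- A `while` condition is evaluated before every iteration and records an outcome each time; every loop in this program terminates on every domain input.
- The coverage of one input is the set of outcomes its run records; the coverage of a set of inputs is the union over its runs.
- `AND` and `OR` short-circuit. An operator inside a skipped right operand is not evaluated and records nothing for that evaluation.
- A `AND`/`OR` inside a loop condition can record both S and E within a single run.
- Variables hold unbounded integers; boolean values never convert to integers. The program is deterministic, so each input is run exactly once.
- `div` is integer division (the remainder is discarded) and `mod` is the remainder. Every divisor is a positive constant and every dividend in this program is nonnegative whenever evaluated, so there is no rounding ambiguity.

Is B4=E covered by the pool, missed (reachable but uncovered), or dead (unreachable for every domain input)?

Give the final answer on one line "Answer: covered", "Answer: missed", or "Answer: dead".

B4=E is recorded by pool input(s) 5, 6, 7, 8 -> covered

Answer: covered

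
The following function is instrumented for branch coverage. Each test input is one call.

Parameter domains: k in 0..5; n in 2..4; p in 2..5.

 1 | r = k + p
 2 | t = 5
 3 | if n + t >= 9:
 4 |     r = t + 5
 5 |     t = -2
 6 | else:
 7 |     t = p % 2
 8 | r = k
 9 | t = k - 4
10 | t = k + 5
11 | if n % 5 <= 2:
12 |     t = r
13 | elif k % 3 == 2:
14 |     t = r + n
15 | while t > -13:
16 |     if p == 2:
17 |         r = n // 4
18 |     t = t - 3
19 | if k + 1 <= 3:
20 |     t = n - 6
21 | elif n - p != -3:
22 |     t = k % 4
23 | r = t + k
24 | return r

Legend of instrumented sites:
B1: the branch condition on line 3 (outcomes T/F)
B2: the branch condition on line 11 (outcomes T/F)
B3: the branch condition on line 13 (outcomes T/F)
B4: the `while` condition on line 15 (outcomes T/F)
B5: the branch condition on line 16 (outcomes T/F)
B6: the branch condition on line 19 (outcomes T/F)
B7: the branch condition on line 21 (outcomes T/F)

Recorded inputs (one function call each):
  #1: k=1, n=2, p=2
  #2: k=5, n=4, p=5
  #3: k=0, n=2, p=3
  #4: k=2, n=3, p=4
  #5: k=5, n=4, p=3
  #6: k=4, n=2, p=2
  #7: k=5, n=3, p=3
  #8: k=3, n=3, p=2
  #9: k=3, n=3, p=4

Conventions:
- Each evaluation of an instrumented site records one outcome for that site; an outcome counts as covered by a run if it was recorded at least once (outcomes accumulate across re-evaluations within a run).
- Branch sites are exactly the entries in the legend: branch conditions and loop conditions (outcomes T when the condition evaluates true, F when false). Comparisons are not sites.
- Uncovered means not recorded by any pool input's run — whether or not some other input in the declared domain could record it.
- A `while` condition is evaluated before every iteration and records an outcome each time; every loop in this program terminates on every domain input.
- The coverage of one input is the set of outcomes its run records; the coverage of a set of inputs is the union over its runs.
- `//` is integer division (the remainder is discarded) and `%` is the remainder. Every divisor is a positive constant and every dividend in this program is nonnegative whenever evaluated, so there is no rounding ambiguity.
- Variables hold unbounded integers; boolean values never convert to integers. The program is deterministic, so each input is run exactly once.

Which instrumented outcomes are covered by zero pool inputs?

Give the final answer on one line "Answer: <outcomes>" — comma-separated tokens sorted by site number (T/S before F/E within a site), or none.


run #1 (k=1, n=2, p=2) runs B1->F, B2->T, B4->T, B5->T, B4->T, B5->T, B4->T, B5->T, B4->T, B5->T, B4->T, B5->T, B4->F, B6->T; records B1=F, B2=T, B4=T, B4=F, B5=T, B6=T
run #2 (k=5, n=4, p=5) runs B1->T, B2->F, B3->T, B4->T, B5->F, B4->T, B5->F, B4->T, B5->F, B4->T, B5->F, B4->T, B5->F, B4->T, ...; records B1=T, B2=F, B3=T, B4=T, B4=F, B5=F, B6=F, B7=T
run #3 (k=0, n=2, p=3) runs B1->F, B2->T, B4->T, B5->F, B4->T, B5->F, B4->T, B5->F, B4->T, B5->F, B4->T, B5->F, B4->F, B6->T; records B1=F, B2=T, B4=T, B4=F, B5=F, B6=T
run #4 (k=2, n=3, p=4) runs B1->F, B2->F, B3->T, B4->T, B5->F, B4->T, B5->F, B4->T, B5->F, B4->T, B5->F, B4->T, B5->F, B4->T, ...; records B1=F, B2=F, B3=T, B4=T, B4=F, B5=F, B6=T
run #5 (k=5, n=4, p=3) runs B1->T, B2->F, B3->T, B4->T, B5->F, B4->T, B5->F, B4->T, B5->F, B4->T, B5->F, B4->T, B5->F, B4->T, ...; records B1=T, B2=F, B3=T, B4=T, B4=F, B5=F, B6=F, B7=T
run #6 (k=4, n=2, p=2) runs B1->F, B2->T, B4->T, B5->T, B4->T, B5->T, B4->T, B5->T, B4->T, B5->T, B4->T, B5->T, B4->T, B5->T, ...; records B1=F, B2=T, B4=T, B4=F, B5=T, B6=F, B7=T
run #7 (k=5, n=3, p=3) runs B1->F, B2->F, B3->T, B4->T, B5->F, B4->T, B5->F, B4->T, B5->F, B4->T, B5->F, B4->T, B5->F, B4->T, ...; records B1=F, B2=F, B3=T, B4=T, B4=F, B5=F, B6=F, B7=T
run #8 (k=3, n=3, p=2) runs B1->F, B2->F, B3->F, B4->T, B5->T, B4->T, B5->T, B4->T, B5->T, B4->T, B5->T, B4->T, B5->T, B4->T, ...; records B1=F, B2=F, B3=F, B4=T, B4=F, B5=T, B6=F, B7=T
run #9 (k=3, n=3, p=4) runs B1->F, B2->F, B3->F, B4->T, B5->F, B4->T, B5->F, B4->T, B5->F, B4->T, B5->F, B4->T, B5->F, B4->T, ...; records B1=F, B2=F, B3=F, B4=T, B4=F, B5=F, B6=F, B7=T
union over the pool: B1=T, B1=F, B2=T, B2=F, B3=T, B3=F, B4=T, B4=F, B5=T, B5=F, B6=T, B6=F, B7=T
uncovered (1 of 14): B7=F
Answer: B7=F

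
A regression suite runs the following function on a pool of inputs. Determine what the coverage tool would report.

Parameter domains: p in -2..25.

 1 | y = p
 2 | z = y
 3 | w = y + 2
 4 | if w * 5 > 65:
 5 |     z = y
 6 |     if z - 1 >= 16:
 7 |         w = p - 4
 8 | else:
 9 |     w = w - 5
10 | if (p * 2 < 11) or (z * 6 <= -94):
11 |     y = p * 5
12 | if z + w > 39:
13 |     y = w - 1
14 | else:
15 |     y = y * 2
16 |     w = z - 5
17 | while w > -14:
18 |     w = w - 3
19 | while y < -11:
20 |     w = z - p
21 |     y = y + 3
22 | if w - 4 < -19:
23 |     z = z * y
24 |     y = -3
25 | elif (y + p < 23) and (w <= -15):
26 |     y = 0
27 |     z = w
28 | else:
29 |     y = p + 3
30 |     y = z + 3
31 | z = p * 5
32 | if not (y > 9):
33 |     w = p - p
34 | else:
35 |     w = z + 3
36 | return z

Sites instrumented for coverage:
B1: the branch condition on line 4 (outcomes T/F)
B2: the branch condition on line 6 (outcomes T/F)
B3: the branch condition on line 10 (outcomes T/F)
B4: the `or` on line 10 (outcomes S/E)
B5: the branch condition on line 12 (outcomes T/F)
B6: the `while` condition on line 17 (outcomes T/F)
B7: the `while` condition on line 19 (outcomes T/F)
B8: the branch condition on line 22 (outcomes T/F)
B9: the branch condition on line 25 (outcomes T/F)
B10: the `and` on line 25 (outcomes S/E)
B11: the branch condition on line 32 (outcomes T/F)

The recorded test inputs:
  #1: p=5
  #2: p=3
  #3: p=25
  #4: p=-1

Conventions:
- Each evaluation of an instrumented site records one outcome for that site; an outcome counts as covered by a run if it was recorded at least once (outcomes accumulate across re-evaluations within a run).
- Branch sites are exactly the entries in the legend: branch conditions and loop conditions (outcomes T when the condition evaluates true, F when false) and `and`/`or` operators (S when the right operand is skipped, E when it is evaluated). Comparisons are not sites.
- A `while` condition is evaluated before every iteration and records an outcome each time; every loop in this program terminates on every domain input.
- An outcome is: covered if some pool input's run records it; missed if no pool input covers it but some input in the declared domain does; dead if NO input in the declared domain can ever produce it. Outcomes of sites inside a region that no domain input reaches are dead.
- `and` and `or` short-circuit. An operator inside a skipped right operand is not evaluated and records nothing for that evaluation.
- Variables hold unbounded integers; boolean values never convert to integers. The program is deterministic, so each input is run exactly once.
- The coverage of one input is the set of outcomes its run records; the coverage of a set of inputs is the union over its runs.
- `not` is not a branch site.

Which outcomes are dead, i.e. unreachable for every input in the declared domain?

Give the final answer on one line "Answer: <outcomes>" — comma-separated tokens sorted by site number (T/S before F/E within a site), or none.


checking every outcome against all 28 domain inputs:
  reachable outcomes have witnesses, e.g. B1=T (e.g. p=12), B1=F (e.g. p=-2), B2=T (e.g. p=17), B2=F (e.g. p=12)
Answer: none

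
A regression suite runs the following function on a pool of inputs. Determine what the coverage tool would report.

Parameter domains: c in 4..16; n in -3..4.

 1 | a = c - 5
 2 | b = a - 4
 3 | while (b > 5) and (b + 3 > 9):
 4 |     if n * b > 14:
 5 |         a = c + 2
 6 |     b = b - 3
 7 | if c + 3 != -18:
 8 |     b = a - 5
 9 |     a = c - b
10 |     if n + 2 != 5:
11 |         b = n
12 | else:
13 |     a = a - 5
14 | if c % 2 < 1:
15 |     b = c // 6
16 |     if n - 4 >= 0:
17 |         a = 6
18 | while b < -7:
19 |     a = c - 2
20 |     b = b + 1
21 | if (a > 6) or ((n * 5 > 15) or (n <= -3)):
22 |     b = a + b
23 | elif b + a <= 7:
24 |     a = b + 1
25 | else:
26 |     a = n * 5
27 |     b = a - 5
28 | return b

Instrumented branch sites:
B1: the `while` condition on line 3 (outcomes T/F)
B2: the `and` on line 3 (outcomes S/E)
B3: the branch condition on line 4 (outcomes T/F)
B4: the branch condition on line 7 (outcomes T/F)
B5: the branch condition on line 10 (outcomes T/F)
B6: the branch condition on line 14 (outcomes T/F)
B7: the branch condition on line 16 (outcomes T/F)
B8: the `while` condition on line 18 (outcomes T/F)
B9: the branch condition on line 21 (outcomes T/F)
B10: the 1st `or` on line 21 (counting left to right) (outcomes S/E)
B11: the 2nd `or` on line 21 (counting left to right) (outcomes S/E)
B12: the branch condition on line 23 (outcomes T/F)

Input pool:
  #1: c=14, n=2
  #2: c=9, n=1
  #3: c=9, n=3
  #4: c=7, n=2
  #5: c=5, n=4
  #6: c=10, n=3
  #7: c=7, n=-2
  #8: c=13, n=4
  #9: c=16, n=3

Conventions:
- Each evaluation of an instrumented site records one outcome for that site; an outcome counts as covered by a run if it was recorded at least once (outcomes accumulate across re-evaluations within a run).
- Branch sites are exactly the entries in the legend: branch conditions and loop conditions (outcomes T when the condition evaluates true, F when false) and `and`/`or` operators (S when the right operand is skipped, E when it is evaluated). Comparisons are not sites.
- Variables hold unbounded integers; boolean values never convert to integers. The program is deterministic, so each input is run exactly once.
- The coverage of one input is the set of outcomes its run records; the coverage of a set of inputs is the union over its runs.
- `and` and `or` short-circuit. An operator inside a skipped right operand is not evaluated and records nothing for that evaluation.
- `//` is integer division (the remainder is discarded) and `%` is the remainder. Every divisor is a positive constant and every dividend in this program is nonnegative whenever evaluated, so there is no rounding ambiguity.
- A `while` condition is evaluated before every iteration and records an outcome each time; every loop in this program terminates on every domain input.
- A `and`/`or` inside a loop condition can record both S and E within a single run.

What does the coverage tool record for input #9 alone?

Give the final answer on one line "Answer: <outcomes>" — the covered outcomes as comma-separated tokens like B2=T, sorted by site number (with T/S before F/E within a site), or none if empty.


Simulating input #9 (c=16, n=3) step by step:
  B2->E, B1->T, B3->T, B2->S, B1->F, B4->T, B5->F, B6->T, B7->F, B8->F
  B10->E, B11->E, B9->F, B12->T
as a set, this run covers: B1=T, B1=F, B2=S, B2=E, B3=T, B4=T, B5=F, B6=T, B7=F, B8=F, B9=F, B10=E, B11=E, B12=T
Answer: B1=T, B1=F, B2=S, B2=E, B3=T, B4=T, B5=F, B6=T, B7=F, B8=F, B9=F, B10=E, B11=E, B12=T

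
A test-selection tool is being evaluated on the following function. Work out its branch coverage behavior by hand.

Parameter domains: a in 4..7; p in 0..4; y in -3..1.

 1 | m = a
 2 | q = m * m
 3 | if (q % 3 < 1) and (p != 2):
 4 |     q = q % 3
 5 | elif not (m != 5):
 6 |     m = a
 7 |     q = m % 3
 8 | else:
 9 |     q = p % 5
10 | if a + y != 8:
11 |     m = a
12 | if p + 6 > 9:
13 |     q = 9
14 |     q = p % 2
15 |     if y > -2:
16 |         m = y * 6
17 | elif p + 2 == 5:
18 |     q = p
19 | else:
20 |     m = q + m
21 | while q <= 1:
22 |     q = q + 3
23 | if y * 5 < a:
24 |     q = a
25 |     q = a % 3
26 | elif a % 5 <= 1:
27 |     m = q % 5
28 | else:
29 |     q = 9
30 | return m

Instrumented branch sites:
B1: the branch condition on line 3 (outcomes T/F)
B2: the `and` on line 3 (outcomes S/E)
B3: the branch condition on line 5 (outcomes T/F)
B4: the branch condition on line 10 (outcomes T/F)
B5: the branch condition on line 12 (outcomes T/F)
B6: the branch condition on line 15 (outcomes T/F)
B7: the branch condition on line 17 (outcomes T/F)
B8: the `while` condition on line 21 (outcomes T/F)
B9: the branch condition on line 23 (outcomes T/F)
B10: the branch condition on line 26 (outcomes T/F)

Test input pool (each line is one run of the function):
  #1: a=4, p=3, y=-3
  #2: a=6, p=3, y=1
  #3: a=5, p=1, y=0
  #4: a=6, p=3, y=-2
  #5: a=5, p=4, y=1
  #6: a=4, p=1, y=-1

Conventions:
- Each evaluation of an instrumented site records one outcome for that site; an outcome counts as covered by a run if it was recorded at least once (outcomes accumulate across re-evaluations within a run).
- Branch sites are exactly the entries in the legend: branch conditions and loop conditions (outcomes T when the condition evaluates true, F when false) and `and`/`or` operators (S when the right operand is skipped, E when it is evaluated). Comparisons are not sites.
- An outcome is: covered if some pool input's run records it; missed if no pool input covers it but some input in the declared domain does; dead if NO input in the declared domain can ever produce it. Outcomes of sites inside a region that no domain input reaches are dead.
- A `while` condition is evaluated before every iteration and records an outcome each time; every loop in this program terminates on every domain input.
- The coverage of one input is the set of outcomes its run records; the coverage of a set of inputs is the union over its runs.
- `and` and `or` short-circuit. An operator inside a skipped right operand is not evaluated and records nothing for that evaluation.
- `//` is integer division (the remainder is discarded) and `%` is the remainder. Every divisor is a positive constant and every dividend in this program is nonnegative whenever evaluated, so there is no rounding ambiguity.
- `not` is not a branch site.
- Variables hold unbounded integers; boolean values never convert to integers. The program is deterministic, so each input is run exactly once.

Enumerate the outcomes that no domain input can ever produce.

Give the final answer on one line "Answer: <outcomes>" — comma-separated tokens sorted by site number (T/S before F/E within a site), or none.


sweeping the full domain (100 inputs) for each outcome:
  reachable outcomes have witnesses, e.g. B1=T (e.g. a=6, p=0, y=-3), B1=F (e.g. a=4, p=0, y=-3), B2=S (e.g. a=4, p=0, y=-3), B2=E (e.g. a=6, p=0, y=-3)
Answer: none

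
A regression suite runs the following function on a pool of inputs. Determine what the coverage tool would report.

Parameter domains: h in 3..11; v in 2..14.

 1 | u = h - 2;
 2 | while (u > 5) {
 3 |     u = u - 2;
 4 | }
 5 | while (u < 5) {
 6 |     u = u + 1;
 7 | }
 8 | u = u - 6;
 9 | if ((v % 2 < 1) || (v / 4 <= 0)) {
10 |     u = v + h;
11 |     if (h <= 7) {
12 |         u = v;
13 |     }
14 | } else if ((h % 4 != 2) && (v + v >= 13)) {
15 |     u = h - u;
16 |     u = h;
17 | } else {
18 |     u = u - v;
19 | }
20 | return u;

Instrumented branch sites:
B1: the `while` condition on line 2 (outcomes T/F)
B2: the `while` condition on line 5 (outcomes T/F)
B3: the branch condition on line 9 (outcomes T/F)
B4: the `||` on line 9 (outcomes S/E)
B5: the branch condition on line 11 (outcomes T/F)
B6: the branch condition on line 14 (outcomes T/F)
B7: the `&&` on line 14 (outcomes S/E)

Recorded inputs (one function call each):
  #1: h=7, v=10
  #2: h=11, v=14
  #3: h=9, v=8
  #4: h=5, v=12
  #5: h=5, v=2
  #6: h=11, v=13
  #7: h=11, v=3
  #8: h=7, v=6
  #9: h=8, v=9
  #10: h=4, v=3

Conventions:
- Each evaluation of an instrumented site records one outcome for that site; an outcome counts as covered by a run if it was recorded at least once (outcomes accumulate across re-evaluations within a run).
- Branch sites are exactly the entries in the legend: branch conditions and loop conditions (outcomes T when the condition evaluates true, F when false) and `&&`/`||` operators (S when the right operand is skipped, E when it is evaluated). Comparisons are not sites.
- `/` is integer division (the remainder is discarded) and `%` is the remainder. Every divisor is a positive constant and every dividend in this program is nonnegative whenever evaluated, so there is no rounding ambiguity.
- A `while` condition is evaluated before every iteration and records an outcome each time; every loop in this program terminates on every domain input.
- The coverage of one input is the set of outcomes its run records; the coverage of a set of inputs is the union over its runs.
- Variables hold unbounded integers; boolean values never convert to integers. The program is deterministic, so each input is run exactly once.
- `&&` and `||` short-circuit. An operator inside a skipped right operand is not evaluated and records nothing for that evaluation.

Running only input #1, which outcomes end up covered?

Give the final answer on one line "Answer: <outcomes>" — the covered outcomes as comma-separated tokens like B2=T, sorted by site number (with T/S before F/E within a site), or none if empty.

Running input #1 (h=7, v=10), event by event:
  B1->F, B2->F, B4->S, B3->T, B5->T
collecting distinct outcomes: B1=F, B2=F, B3=T, B4=S, B5=T

Answer: B1=F, B2=F, B3=T, B4=S, B5=T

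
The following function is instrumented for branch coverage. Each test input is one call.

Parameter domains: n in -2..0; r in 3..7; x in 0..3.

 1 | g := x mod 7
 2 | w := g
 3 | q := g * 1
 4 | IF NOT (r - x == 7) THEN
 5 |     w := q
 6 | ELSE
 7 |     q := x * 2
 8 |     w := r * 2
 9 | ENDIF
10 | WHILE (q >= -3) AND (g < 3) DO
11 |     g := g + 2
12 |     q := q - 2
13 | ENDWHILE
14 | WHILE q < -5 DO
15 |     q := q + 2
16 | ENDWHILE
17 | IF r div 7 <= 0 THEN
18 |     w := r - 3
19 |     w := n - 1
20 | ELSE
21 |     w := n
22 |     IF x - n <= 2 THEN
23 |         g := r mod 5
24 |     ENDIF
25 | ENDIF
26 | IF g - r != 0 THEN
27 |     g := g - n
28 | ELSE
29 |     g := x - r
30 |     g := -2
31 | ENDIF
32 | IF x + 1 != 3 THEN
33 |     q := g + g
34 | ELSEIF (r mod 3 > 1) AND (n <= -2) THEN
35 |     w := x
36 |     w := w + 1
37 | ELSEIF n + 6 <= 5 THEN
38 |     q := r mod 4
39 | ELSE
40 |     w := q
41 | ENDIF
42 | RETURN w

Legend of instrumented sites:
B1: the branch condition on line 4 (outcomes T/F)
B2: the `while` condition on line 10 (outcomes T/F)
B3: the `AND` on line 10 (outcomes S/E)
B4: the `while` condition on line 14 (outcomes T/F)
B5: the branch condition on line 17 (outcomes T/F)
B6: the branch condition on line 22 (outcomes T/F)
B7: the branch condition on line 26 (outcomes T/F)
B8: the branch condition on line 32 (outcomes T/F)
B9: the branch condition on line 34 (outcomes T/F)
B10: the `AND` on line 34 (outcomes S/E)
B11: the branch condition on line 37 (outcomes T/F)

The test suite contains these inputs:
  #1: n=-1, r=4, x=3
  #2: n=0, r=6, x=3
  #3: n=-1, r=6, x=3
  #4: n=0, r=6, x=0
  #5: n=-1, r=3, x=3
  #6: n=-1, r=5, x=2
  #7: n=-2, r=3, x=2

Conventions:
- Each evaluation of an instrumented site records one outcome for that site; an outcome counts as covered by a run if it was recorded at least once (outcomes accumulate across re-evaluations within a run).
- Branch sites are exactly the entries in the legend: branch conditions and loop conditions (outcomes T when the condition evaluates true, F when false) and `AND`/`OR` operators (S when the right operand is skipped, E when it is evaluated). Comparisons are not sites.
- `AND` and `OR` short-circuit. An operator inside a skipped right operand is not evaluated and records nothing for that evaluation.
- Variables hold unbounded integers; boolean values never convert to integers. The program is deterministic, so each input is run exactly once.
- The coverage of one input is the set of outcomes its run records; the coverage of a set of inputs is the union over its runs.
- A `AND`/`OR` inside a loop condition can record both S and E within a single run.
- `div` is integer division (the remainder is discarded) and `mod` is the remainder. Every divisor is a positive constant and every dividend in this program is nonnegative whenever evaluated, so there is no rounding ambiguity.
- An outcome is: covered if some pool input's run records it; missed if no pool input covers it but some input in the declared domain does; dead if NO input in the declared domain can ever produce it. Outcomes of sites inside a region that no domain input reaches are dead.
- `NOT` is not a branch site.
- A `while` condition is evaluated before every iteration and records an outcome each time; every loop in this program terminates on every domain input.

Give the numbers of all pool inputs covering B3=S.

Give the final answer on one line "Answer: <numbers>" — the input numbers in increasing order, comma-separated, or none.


input #1 (n=-1, r=4, x=3): misses B3=S
input #2 (n=0, r=6, x=3): misses B3=S
input #3 (n=-1, r=6, x=3): misses B3=S
input #4 (n=0, r=6, x=0): covers B3=S
input #5 (n=-1, r=3, x=3): misses B3=S
input #6 (n=-1, r=5, x=2): misses B3=S
input #7 (n=-2, r=3, x=2): misses B3=S
Answer: 4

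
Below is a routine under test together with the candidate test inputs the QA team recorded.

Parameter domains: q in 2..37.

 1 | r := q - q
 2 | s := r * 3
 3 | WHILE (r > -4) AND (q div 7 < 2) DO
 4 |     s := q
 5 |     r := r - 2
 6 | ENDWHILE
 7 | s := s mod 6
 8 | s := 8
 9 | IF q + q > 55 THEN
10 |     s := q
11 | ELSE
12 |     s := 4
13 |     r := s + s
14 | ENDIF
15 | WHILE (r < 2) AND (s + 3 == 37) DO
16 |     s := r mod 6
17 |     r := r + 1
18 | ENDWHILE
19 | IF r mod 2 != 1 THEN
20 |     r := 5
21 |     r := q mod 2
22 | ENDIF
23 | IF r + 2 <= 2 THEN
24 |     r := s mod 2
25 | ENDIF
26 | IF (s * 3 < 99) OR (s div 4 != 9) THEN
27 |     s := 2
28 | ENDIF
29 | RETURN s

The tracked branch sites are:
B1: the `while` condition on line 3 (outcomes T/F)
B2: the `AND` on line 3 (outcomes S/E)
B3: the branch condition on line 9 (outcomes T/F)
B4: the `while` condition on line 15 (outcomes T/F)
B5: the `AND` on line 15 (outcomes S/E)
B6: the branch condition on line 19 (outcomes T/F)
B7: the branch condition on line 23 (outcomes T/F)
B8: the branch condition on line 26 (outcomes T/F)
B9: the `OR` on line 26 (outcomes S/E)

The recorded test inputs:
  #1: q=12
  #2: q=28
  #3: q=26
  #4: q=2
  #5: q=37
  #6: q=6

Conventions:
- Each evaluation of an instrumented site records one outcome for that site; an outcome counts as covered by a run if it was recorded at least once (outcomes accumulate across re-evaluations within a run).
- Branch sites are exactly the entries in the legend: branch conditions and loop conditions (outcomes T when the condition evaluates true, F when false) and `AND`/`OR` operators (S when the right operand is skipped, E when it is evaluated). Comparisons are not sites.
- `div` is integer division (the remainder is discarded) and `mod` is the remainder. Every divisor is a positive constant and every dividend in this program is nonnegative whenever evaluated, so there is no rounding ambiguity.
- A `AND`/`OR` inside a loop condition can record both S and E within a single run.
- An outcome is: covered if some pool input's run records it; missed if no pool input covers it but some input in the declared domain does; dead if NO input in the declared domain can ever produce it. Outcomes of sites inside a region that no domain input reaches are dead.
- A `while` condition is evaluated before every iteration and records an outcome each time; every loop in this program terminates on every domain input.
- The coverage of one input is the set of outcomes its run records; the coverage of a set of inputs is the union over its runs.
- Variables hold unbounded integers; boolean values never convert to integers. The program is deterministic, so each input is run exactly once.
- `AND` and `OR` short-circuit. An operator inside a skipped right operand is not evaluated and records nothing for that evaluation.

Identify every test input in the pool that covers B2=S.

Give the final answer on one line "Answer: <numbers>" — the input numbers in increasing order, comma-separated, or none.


input #1 (q=12): records B2=S
input #2 (q=28): does not record B2=S
input #3 (q=26): does not record B2=S
input #4 (q=2): records B2=S
input #5 (q=37): does not record B2=S
input #6 (q=6): records B2=S
Answer: 1, 4, 6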